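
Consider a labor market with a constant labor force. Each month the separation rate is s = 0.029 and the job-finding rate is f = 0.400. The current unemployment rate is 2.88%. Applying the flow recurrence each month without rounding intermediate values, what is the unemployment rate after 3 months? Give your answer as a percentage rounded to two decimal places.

With a fixed labor force, u_{t+1} = u_t + s·(1−u_t) − f·u_t = u_t·(1−s−f) + s.
Here 1−s−f = 0.571 and s = 0.029.
u_1 = 0.028800 × 0.571 + 0.029 = 0.045445.
u_2 = 0.045445 × 0.571 + 0.029 = 0.054949.
u_3 = 0.054949 × 0.571 + 0.029 = 0.060376.

Unemployment rate after three months ≈ 6.04%.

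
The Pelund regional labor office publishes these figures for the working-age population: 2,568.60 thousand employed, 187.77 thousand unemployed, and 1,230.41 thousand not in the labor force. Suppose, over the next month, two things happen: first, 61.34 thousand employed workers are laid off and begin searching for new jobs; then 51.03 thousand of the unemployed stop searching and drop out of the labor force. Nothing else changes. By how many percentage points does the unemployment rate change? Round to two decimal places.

Initially, labor force = 2,568.60 + 187.77 = 2,756.37 thousand, so u = 187.77/2,756.37 = 6.81%.
After the first change, employed falls and unemployed rises by 61.34; labor force unchanged → E = 2,507.26, U = 249.11, labor force = 2,756.37 thousand.
After the second change, unemployed and labor force both fall by 51.03 → E = 2,507.26, U = 198.08, labor force = 2,705.34 thousand.
New unemployment rate = 198.08 / 2,705.34 = 7.32%.
Change = 7.32% − 6.81% = +0.51 percentage points.

The unemployment rate changes by +0.51 percentage points.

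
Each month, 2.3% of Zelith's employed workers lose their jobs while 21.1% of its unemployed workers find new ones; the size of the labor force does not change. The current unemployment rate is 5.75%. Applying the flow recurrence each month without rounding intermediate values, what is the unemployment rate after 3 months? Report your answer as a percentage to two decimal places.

With a fixed labor force, u_{t+1} = u_t + s·(1−u_t) − f·u_t = u_t·(1−s−f) + s.
Here 1−s−f = 0.766 and s = 0.023.
u_1 = 0.057500 × 0.766 + 0.023 = 0.067045.
u_2 = 0.067045 × 0.766 + 0.023 = 0.074356.
u_3 = 0.074356 × 0.766 + 0.023 = 0.079957.

Unemployment rate after three months ≈ 8.00%.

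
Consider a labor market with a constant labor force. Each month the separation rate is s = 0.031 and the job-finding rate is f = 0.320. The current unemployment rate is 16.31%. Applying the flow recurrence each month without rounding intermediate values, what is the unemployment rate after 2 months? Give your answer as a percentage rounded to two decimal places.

With a fixed labor force, u_{t+1} = u_t + s·(1−u_t) − f·u_t = u_t·(1−s−f) + s.
Here 1−s−f = 0.649 and s = 0.031.
u_1 = 0.163100 × 0.649 + 0.031 = 0.136852.
u_2 = 0.136852 × 0.649 + 0.031 = 0.119817.

Unemployment rate after two months ≈ 11.98%.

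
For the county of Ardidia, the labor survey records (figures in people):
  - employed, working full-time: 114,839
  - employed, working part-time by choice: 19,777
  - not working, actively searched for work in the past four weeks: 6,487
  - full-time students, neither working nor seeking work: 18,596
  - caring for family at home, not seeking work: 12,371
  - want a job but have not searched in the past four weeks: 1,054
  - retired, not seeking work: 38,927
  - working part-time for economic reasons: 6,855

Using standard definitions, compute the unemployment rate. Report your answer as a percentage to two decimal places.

Employed = 114,839 + 19,777 + 6,855 = 141,471 (anyone who worked, including part-time for economic reasons, counts as employed).
Unemployed = 6,487.
Labor force = 141,471 + 6,487 = 147,958.
Unemployment rate = 6,487 / 147,958 = 4.38%.

Unemployment rate ≈ 4.38%.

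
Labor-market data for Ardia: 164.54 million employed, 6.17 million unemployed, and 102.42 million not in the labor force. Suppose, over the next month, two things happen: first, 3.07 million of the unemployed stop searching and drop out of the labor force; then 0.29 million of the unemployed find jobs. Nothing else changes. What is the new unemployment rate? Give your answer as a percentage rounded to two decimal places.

Initially, labor force = 164.54 + 6.17 = 170.71 million, so u = 6.17/170.71 = 3.61%.
After the first change, unemployed and labor force both fall by 3.07 → E = 164.54, U = 3.10, labor force = 167.64 million.
After the second change, unemployed falls and employed rises by 0.29; labor force unchanged → E = 164.83, U = 2.81, labor force = 167.64 million.
New unemployment rate = 2.81 / 167.64 = 1.68%.

New unemployment rate ≈ 1.68%.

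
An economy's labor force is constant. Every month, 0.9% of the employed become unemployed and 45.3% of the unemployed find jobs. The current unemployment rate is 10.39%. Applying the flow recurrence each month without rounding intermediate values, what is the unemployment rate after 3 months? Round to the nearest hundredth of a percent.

With a fixed labor force, u_{t+1} = u_t + s·(1−u_t) − f·u_t = u_t·(1−s−f) + s.
Here 1−s−f = 0.538 and s = 0.009.
u_1 = 0.103900 × 0.538 + 0.009 = 0.064898.
u_2 = 0.064898 × 0.538 + 0.009 = 0.043915.
u_3 = 0.043915 × 0.538 + 0.009 = 0.032626.

Unemployment rate after three months ≈ 3.26%.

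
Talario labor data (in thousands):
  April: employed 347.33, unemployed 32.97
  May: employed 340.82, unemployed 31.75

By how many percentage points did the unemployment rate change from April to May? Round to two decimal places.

The unemployment rate changed by −0.15 percentage points.

April: labor force = 347.33 + 32.97 = 380.30; u = 32.97/380.30 = 8.67%.
May: labor force = 340.82 + 31.75 = 372.57; u = 31.75/372.57 = 8.52%.
Change = 8.52% − 8.67% = −0.15 pp.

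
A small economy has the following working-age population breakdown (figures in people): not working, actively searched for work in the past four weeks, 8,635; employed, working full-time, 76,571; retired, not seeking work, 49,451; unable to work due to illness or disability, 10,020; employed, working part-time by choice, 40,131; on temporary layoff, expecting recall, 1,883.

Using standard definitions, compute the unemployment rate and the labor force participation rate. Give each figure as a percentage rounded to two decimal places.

Unemployment rate ≈ 8.27%; labor force participation rate ≈ 68.14%.

Employed = 76,571 + 40,131 = 116,702.
Unemployed = 8,635 + 1,883 = 10,518 (jobless and actively searching, or on temporary layoff).
Labor force = 116,702 + 10,518 = 127,220.
Not in labor force = 49,451 + 10,020 = 59,471 (those not working and not actively searching are outside the labor force).
Civilian working-age population = 127,220 + 59,471 = 186,691.
Unemployment rate = 10,518 / 127,220 = 8.27%.
Labor force participation rate = 127,220 / 186,691 = 68.14%.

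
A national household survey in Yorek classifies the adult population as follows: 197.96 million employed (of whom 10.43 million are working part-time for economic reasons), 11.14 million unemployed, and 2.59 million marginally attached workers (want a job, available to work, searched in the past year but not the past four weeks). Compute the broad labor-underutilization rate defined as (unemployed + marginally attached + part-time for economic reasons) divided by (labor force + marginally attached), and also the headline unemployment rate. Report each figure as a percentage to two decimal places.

Labor force = 197.96 + 11.14 = 209.10 million.
Numerator = 11.14 + 2.59 + 10.43 = 24.16 million.
Denominator = 209.10 + 2.59 = 211.69 million.
Broad rate = 24.16 / 211.69 = 11.41%.
Headline unemployment rate = 11.14 / 209.10 = 5.33%.

Broad underutilization rate ≈ 11.41%; headline unemployment rate ≈ 5.33%.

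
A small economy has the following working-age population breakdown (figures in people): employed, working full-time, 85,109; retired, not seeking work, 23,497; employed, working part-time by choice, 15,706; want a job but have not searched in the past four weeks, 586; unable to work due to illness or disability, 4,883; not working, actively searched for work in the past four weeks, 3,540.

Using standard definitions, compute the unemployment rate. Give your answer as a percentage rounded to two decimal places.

Employed = 85,109 + 15,706 = 100,815.
Unemployed = 3,540.
Labor force = 100,815 + 3,540 = 104,355.
Unemployment rate = 3,540 / 104,355 = 3.39%.

Unemployment rate ≈ 3.39%.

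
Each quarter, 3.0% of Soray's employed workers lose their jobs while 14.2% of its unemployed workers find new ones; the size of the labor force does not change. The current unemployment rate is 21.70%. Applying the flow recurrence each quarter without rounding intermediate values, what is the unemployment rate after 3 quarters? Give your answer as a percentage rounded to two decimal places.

With a fixed labor force, u_{t+1} = u_t + s·(1−u_t) − f·u_t = u_t·(1−s−f) + s.
Here 1−s−f = 0.828 and s = 0.030.
u_1 = 0.217000 × 0.828 + 0.030 = 0.209676.
u_2 = 0.209676 × 0.828 + 0.030 = 0.203612.
u_3 = 0.203612 × 0.828 + 0.030 = 0.198591.

Unemployment rate after three quarters ≈ 19.86%.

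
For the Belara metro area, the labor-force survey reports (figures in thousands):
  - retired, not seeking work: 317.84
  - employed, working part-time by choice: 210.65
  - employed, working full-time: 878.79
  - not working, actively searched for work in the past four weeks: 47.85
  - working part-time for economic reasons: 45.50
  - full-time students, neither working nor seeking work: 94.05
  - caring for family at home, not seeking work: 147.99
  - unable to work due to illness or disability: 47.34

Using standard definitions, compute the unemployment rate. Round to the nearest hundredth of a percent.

Employed = 210.65 + 878.79 + 45.50 = 1,134.94 thousand (anyone who worked, including part-time for economic reasons, counts as employed).
Unemployed = 47.85 thousand.
Labor force = 1,134.94 + 47.85 = 1,182.79 thousand.
Unemployment rate = 47.85 / 1,182.79 = 4.05%.

Unemployment rate ≈ 4.05%.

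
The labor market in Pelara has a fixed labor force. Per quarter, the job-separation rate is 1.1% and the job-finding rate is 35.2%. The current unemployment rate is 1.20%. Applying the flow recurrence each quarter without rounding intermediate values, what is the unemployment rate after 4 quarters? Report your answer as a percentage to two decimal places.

With a fixed labor force, u_{t+1} = u_t + s·(1−u_t) − f·u_t = u_t·(1−s−f) + s.
Here 1−s−f = 0.637 and s = 0.011.
u_1 = 0.012000 × 0.637 + 0.011 = 0.018644.
u_2 = 0.018644 × 0.637 + 0.011 = 0.022876.
u_3 = 0.022876 × 0.637 + 0.011 = 0.025572.
u_4 = 0.025572 × 0.637 + 0.011 = 0.027289.

Unemployment rate after four quarters ≈ 2.73%.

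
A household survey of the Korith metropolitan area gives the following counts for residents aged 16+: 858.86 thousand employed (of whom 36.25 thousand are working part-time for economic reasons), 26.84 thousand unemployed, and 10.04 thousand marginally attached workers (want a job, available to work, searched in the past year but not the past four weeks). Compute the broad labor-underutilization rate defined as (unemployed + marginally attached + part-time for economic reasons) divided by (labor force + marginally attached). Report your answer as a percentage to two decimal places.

Labor force = 858.86 + 26.84 = 885.70 thousand.
Numerator = 26.84 + 10.04 + 36.25 = 73.13 thousand.
Denominator = 885.70 + 10.04 = 895.74 thousand.
Broad rate = 73.13 / 895.74 = 8.16%.

Broad underutilization rate ≈ 8.16%.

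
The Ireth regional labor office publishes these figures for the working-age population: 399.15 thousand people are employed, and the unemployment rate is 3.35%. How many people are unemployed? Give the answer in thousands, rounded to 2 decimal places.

About 13.83 thousand are unemployed.

Let U be the number unemployed. The labor force is E + U, and U/(E+U) = 0.0335.
So U = 0.0335 × 399.15 / (1 − 0.0335) = 13.3715 / 0.9665 ≈ 13.83 thousand.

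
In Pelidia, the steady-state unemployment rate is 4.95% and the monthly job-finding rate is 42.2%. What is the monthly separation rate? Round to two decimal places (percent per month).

From u* = s/(s+f): s = u·f/(1−u).
s = 0.0495 × 42.2 / (1 − 0.0495) = 2.0889 / 0.9505 ≈ 2.20% per month.

Separation rate ≈ 2.20% per month.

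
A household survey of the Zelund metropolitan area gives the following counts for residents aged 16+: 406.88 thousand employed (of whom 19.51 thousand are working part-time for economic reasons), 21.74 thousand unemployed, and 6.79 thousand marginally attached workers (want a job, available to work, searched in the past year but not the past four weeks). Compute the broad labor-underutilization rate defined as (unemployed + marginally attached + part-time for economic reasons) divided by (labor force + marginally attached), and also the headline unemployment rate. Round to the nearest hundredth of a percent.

Broad underutilization rate ≈ 11.03%; headline unemployment rate ≈ 5.07%.

Labor force = 406.88 + 21.74 = 428.62 thousand.
Numerator = 21.74 + 6.79 + 19.51 = 48.04 thousand.
Denominator = 428.62 + 6.79 = 435.41 thousand.
Broad rate = 48.04 / 435.41 = 11.03%.
Headline unemployment rate = 21.74 / 428.62 = 5.07%.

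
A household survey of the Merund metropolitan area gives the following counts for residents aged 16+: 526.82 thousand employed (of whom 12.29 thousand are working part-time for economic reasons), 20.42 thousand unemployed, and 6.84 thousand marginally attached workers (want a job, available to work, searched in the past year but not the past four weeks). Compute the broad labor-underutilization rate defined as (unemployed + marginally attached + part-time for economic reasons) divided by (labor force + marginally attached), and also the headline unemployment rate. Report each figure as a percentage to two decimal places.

Labor force = 526.82 + 20.42 = 547.24 thousand.
Numerator = 20.42 + 6.84 + 12.29 = 39.55 thousand.
Denominator = 547.24 + 6.84 = 554.08 thousand.
Broad rate = 39.55 / 554.08 = 7.14%.
Headline unemployment rate = 20.42 / 547.24 = 3.73%.

Broad underutilization rate ≈ 7.14%; headline unemployment rate ≈ 3.73%.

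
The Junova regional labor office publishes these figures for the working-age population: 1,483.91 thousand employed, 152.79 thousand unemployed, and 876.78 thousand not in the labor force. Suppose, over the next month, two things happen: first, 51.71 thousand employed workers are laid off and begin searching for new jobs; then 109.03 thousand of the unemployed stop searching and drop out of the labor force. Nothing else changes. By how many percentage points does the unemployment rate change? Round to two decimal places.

Initially, labor force = 1,483.91 + 152.79 = 1,636.70 thousand, so u = 152.79/1,636.70 = 9.34%.
After the first change, employed falls and unemployed rises by 51.71; labor force unchanged → E = 1,432.20, U = 204.50, labor force = 1,636.70 thousand.
After the second change, unemployed and labor force both fall by 109.03 → E = 1,432.20, U = 95.47, labor force = 1,527.67 thousand.
New unemployment rate = 95.47 / 1,527.67 = 6.25%.
Change = 6.25% − 9.34% = −3.09 percentage points.

The unemployment rate changes by −3.09 percentage points.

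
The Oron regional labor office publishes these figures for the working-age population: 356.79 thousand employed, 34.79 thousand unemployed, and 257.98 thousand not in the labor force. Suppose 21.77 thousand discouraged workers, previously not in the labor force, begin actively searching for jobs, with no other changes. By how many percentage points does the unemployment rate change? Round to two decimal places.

The unemployment rate changes by +4.80 percentage points.

Initially, labor force = 356.79 + 34.79 = 391.58 thousand, so u = 34.79/391.58 = 8.88%.
After the change, unemployed and labor force both rise by 21.77 → E = 356.79, U = 56.56, labor force = 413.35 thousand.
New unemployment rate = 56.56 / 413.35 = 13.68%.
Change = 13.68% − 8.88% = +4.80 percentage points.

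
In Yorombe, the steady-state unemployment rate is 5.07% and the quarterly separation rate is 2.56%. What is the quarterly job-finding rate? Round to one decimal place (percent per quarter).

From u* = s/(s+f): f = s·(1−u)/u.
f = 2.56 × (1 − 0.0507) / 0.0507 = 2.4302 / 0.0507 ≈ 47.9% per quarter.

Job-finding rate ≈ 47.9% per quarter.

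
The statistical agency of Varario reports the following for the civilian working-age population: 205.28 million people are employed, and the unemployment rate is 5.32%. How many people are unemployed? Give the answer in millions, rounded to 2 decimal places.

About 11.53 million are unemployed.

Let U be the number unemployed. The labor force is E + U, and U/(E+U) = 0.0532.
So U = 0.0532 × 205.28 / (1 − 0.0532) = 10.9209 / 0.9468 ≈ 11.53 million.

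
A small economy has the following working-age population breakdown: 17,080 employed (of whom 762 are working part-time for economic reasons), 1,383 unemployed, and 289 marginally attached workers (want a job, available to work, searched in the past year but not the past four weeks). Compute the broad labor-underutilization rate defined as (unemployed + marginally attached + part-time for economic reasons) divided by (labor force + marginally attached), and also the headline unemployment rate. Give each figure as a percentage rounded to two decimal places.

Broad underutilization rate ≈ 12.98%; headline unemployment rate ≈ 7.49%.

Labor force = 17,080 + 1,383 = 18,463.
Numerator = 1,383 + 289 + 762 = 2,434.
Denominator = 18,463 + 289 = 18,752.
Broad rate = 2,434 / 18,752 = 12.98%.
Headline unemployment rate = 1,383 / 18,463 = 7.49%.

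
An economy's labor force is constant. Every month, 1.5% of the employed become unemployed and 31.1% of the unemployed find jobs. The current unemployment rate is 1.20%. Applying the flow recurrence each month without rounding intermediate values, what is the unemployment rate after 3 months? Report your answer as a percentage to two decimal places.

With a fixed labor force, u_{t+1} = u_t + s·(1−u_t) − f·u_t = u_t·(1−s−f) + s.
Here 1−s−f = 0.674 and s = 0.015.
u_1 = 0.012000 × 0.674 + 0.015 = 0.023088.
u_2 = 0.023088 × 0.674 + 0.015 = 0.030561.
u_3 = 0.030561 × 0.674 + 0.015 = 0.035598.

Unemployment rate after three months ≈ 3.56%.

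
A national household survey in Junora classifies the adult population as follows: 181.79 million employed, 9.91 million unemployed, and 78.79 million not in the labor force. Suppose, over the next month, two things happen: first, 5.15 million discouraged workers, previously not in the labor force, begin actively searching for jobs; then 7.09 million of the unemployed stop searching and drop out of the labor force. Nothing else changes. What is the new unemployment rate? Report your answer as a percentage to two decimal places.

Initially, labor force = 181.79 + 9.91 = 191.70 million, so u = 9.91/191.70 = 5.17%.
After the first change, unemployed and labor force both rise by 5.15 → E = 181.79, U = 15.06, labor force = 196.85 million.
After the second change, unemployed and labor force both fall by 7.09 → E = 181.79, U = 7.97, labor force = 189.76 million.
New unemployment rate = 7.97 / 189.76 = 4.20%.

New unemployment rate ≈ 4.20%.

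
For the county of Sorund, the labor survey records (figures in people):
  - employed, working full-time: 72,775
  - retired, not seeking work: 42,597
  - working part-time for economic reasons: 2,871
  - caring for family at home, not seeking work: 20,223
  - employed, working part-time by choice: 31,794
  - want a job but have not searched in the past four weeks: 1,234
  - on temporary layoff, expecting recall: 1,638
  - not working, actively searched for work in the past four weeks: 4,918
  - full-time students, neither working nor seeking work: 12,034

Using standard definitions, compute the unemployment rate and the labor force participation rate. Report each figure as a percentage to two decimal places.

Employed = 72,775 + 2,871 + 31,794 = 107,440 (anyone who worked, including part-time for economic reasons, counts as employed).
Unemployed = 1,638 + 4,918 = 6,556 (jobless and actively searching, or on temporary layoff).
Labor force = 107,440 + 6,556 = 113,996.
Not in labor force = 42,597 + 20,223 + 1,234 + 12,034 = 76,088 (those not working and not actively searching are outside the labor force — including those who want a job but have given up searching).
Civilian working-age population = 113,996 + 76,088 = 190,084.
Unemployment rate = 6,556 / 113,996 = 5.75%.
Labor force participation rate = 113,996 / 190,084 = 59.97%.

Unemployment rate ≈ 5.75%; labor force participation rate ≈ 59.97%.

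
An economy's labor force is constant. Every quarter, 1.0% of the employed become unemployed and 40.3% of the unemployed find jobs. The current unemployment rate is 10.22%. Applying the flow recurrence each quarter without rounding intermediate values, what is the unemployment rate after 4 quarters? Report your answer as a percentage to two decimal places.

Unemployment rate after four quarters ≈ 3.35%.

With a fixed labor force, u_{t+1} = u_t + s·(1−u_t) − f·u_t = u_t·(1−s−f) + s.
Here 1−s−f = 0.587 and s = 0.010.
u_1 = 0.102200 × 0.587 + 0.010 = 0.069991.
u_2 = 0.069991 × 0.587 + 0.010 = 0.051085.
u_3 = 0.051085 × 0.587 + 0.010 = 0.039987.
u_4 = 0.039987 × 0.587 + 0.010 = 0.033472.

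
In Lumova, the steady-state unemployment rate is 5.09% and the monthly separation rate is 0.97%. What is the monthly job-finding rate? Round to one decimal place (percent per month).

Job-finding rate ≈ 18.1% per month.

From u* = s/(s+f): f = s·(1−u)/u.
f = 0.97 × (1 − 0.0509) / 0.0509 = 0.9206 / 0.0509 ≈ 18.1% per month.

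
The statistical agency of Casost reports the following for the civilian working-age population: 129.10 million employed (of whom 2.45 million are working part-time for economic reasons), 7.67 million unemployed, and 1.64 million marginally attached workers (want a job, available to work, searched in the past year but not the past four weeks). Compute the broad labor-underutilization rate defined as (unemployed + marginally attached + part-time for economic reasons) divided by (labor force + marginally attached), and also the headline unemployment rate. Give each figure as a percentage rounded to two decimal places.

Broad underutilization rate ≈ 8.50%; headline unemployment rate ≈ 5.61%.

Labor force = 129.10 + 7.67 = 136.77 million.
Numerator = 7.67 + 1.64 + 2.45 = 11.76 million.
Denominator = 136.77 + 1.64 = 138.41 million.
Broad rate = 11.76 / 138.41 = 8.50%.
Headline unemployment rate = 7.67 / 136.77 = 5.61%.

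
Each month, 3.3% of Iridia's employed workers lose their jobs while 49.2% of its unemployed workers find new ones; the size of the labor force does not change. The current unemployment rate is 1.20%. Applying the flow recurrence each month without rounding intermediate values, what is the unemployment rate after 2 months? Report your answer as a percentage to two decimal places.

Unemployment rate after two months ≈ 5.14%.

With a fixed labor force, u_{t+1} = u_t + s·(1−u_t) − f·u_t = u_t·(1−s−f) + s.
Here 1−s−f = 0.475 and s = 0.033.
u_1 = 0.012000 × 0.475 + 0.033 = 0.038700.
u_2 = 0.038700 × 0.475 + 0.033 = 0.051382.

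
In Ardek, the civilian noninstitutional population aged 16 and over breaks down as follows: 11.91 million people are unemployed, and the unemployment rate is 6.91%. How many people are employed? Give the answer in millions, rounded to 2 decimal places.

Labor force = U / u = 11.91 / 0.0691 ≈ 172.36 million.
Employed = labor force − unemployed = 172.36 − 11.91 = 160.45 million.

About 160.45 million are employed.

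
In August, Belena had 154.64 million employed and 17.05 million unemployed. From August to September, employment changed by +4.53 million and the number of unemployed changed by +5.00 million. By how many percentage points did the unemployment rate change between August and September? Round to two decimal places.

August: labor force = 154.64 + 17.05 = 171.69; u = 17.05/171.69 = 9.93%.
September: labor force = 159.17 + 22.05 = 181.22; u = 22.05/181.22 = 12.17%.
Change = 12.17% − 9.93% = +2.24 pp.

The unemployment rate changed by +2.24 percentage points.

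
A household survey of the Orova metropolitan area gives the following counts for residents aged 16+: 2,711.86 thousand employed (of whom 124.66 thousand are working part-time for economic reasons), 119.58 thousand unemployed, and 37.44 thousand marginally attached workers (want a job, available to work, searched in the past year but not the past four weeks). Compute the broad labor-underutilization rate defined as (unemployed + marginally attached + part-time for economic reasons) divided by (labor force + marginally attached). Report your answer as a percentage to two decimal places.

Broad underutilization rate ≈ 9.82%.

Labor force = 2,711.86 + 119.58 = 2,831.44 thousand.
Numerator = 119.58 + 37.44 + 124.66 = 281.68 thousand.
Denominator = 2,831.44 + 37.44 = 2,868.88 thousand.
Broad rate = 281.68 / 2,868.88 = 9.82%.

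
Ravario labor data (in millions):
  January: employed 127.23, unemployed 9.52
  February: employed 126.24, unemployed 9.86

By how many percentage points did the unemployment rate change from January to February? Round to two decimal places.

The unemployment rate changed by +0.28 percentage points.

January: labor force = 127.23 + 9.52 = 136.75; u = 9.52/136.75 = 6.96%.
February: labor force = 126.24 + 9.86 = 136.10; u = 9.86/136.10 = 7.24%.
Change = 7.24% − 6.96% = +0.28 pp.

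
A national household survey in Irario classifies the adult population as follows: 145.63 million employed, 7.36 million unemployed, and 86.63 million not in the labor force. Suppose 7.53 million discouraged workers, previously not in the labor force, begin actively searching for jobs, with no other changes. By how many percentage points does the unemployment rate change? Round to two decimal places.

Initially, labor force = 145.63 + 7.36 = 152.99 million, so u = 7.36/152.99 = 4.81%.
After the change, unemployed and labor force both rise by 7.53 → E = 145.63, U = 14.89, labor force = 160.52 million.
New unemployment rate = 14.89 / 160.52 = 9.28%.
Change = 9.28% − 4.81% = +4.47 percentage points.

The unemployment rate changes by +4.47 percentage points.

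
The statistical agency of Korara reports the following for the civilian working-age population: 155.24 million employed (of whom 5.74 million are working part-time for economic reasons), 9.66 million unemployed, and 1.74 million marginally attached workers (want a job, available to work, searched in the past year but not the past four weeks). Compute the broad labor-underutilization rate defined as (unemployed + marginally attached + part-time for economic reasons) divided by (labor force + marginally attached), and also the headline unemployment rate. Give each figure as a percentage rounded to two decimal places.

Broad underutilization rate ≈ 10.29%; headline unemployment rate ≈ 5.86%.

Labor force = 155.24 + 9.66 = 164.90 million.
Numerator = 9.66 + 1.74 + 5.74 = 17.14 million.
Denominator = 164.90 + 1.74 = 166.64 million.
Broad rate = 17.14 / 166.64 = 10.29%.
Headline unemployment rate = 9.66 / 164.90 = 5.86%.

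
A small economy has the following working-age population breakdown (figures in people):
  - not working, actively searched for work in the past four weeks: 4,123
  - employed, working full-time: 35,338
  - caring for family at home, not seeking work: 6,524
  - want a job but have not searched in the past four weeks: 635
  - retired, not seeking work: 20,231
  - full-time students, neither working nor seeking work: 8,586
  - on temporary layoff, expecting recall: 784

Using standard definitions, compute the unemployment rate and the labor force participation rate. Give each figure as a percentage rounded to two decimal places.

Employed = 35,338.
Unemployed = 4,123 + 784 = 4,907 (jobless and actively searching, or on temporary layoff).
Labor force = 35,338 + 4,907 = 40,245.
Not in labor force = 6,524 + 635 + 20,231 + 8,586 = 35,976 (those not working and not actively searching are outside the labor force — including those who want a job but have given up searching).
Civilian working-age population = 40,245 + 35,976 = 76,221.
Unemployment rate = 4,907 / 40,245 = 12.19%.
Labor force participation rate = 40,245 / 76,221 = 52.80%.

Unemployment rate ≈ 12.19%; labor force participation rate ≈ 52.80%.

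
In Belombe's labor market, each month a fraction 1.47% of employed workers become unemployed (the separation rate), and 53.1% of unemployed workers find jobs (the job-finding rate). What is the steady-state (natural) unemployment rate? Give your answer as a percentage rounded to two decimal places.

At steady state the flows balance: s·E = f·U, so U/(E+U) = s/(s+f).
u* = 1.47 / (1.47 + 53.1) = 1.47 / 54.57 = 2.69%.

Steady-state unemployment rate ≈ 2.69%.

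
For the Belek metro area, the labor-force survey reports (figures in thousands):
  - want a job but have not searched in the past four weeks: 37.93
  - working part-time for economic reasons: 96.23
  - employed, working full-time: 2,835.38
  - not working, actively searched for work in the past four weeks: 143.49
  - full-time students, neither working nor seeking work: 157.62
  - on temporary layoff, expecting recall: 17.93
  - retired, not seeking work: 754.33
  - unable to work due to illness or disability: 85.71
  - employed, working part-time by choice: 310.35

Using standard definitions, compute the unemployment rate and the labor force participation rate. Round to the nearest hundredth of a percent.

Unemployment rate ≈ 4.74%; labor force participation rate ≈ 76.67%.

Employed = 96.23 + 2,835.38 + 310.35 = 3,241.96 thousand (anyone who worked, including part-time for economic reasons, counts as employed).
Unemployed = 143.49 + 17.93 = 161.42 thousand (jobless and actively searching, or on temporary layoff).
Labor force = 3,241.96 + 161.42 = 3,403.38 thousand.
Not in labor force = 37.93 + 157.62 + 754.33 + 85.71 = 1,035.59 thousand (those not working and not actively searching are outside the labor force — including those who want a job but have given up searching).
Civilian working-age population = 3,403.38 + 1,035.59 = 4,438.97 thousand.
Unemployment rate = 161.42 / 3,403.38 = 4.74%.
Labor force participation rate = 3,403.38 / 4,438.97 = 76.67%.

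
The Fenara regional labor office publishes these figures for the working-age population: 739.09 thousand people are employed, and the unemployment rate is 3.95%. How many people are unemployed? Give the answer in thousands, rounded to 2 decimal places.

About 30.39 thousand are unemployed.

Let U be the number unemployed. The labor force is E + U, and U/(E+U) = 0.0395.
So U = 0.0395 × 739.09 / (1 − 0.0395) = 29.1941 / 0.9605 ≈ 30.39 thousand.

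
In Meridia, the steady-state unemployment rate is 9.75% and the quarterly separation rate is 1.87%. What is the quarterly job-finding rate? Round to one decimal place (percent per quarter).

From u* = s/(s+f): f = s·(1−u)/u.
f = 1.87 × (1 − 0.0975) / 0.0975 = 1.6877 / 0.0975 ≈ 17.3% per quarter.

Job-finding rate ≈ 17.3% per quarter.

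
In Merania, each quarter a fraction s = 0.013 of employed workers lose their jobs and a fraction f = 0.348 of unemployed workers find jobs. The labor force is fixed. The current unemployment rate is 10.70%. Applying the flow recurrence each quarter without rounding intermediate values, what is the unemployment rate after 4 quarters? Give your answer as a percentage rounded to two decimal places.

With a fixed labor force, u_{t+1} = u_t + s·(1−u_t) − f·u_t = u_t·(1−s−f) + s.
Here 1−s−f = 0.639 and s = 0.013.
u_1 = 0.107000 × 0.639 + 0.013 = 0.081373.
u_2 = 0.081373 × 0.639 + 0.013 = 0.064997.
u_3 = 0.064997 × 0.639 + 0.013 = 0.054533.
u_4 = 0.054533 × 0.639 + 0.013 = 0.047847.

Unemployment rate after four quarters ≈ 4.78%.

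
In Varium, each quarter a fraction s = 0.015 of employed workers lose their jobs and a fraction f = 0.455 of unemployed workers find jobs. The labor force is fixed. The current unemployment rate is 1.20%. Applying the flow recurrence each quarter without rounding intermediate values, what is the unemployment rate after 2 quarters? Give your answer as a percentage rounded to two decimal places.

Unemployment rate after two quarters ≈ 2.63%.

With a fixed labor force, u_{t+1} = u_t + s·(1−u_t) − f·u_t = u_t·(1−s−f) + s.
Here 1−s−f = 0.530 and s = 0.015.
u_1 = 0.012000 × 0.530 + 0.015 = 0.021360.
u_2 = 0.021360 × 0.530 + 0.015 = 0.026321.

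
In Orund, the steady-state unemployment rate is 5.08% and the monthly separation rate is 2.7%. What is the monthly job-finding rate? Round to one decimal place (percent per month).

From u* = s/(s+f): f = s·(1−u)/u.
f = 2.7 × (1 − 0.0508) / 0.0508 = 2.5628 / 0.0508 ≈ 50.4% per month.

Job-finding rate ≈ 50.4% per month.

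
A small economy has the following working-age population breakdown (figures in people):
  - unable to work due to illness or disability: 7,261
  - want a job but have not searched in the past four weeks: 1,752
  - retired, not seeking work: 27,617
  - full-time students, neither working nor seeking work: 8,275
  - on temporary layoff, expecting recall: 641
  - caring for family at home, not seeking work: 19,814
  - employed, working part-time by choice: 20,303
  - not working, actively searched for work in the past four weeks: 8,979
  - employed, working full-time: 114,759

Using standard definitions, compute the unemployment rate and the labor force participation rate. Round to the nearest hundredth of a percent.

Employed = 20,303 + 114,759 = 135,062.
Unemployed = 641 + 8,979 = 9,620 (jobless and actively searching, or on temporary layoff).
Labor force = 135,062 + 9,620 = 144,682.
Not in labor force = 7,261 + 1,752 + 27,617 + 8,275 + 19,814 = 64,719 (those not working and not actively searching are outside the labor force — including those who want a job but have given up searching).
Civilian working-age population = 144,682 + 64,719 = 209,401.
Unemployment rate = 9,620 / 144,682 = 6.65%.
Labor force participation rate = 144,682 / 209,401 = 69.09%.

Unemployment rate ≈ 6.65%; labor force participation rate ≈ 69.09%.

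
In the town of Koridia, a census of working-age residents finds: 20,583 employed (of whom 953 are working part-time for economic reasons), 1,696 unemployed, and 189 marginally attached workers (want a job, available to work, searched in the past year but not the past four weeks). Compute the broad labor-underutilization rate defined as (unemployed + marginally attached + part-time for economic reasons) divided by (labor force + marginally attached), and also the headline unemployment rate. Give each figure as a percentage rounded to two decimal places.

Broad underutilization rate ≈ 12.63%; headline unemployment rate ≈ 7.61%.

Labor force = 20,583 + 1,696 = 22,279.
Numerator = 1,696 + 189 + 953 = 2,838.
Denominator = 22,279 + 189 = 22,468.
Broad rate = 2,838 / 22,468 = 12.63%.
Headline unemployment rate = 1,696 / 22,279 = 7.61%.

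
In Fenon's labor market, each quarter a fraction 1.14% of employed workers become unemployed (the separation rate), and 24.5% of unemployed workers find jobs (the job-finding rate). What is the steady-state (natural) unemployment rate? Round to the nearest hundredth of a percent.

Steady-state unemployment rate ≈ 4.45%.

At steady state the flows balance: s·E = f·U, so U/(E+U) = s/(s+f).
u* = 1.14 / (1.14 + 24.5) = 1.14 / 25.64 = 4.45%.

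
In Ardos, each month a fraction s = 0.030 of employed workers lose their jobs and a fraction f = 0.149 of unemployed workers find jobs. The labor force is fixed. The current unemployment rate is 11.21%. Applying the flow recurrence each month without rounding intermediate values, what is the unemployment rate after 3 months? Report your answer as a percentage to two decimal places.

With a fixed labor force, u_{t+1} = u_t + s·(1−u_t) − f·u_t = u_t·(1−s−f) + s.
Here 1−s−f = 0.821 and s = 0.030.
u_1 = 0.112100 × 0.821 + 0.030 = 0.122034.
u_2 = 0.122034 × 0.821 + 0.030 = 0.130190.
u_3 = 0.130190 × 0.821 + 0.030 = 0.136886.

Unemployment rate after three months ≈ 13.69%.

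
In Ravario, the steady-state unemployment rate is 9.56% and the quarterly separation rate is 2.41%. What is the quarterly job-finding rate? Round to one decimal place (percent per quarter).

From u* = s/(s+f): f = s·(1−u)/u.
f = 2.41 × (1 − 0.0956) / 0.0956 = 2.1796 / 0.0956 ≈ 22.8% per quarter.

Job-finding rate ≈ 22.8% per quarter.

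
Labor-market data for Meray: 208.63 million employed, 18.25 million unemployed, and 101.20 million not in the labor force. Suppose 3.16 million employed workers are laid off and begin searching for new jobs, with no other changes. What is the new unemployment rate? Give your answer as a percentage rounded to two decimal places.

New unemployment rate ≈ 9.44%.

Initially, labor force = 208.63 + 18.25 = 226.88 million, so u = 18.25/226.88 = 8.04%.
After the change, employed falls and unemployed rises by 3.16; labor force unchanged → E = 205.47, U = 21.41, labor force = 226.88 million.
New unemployment rate = 21.41 / 226.88 = 9.44%.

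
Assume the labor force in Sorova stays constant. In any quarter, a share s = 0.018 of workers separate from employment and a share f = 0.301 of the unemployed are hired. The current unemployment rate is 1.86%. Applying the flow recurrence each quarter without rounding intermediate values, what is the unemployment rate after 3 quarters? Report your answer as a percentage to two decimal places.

Unemployment rate after three quarters ≈ 4.45%.

With a fixed labor force, u_{t+1} = u_t + s·(1−u_t) − f·u_t = u_t·(1−s−f) + s.
Here 1−s−f = 0.681 and s = 0.018.
u_1 = 0.018600 × 0.681 + 0.018 = 0.030667.
u_2 = 0.030667 × 0.681 + 0.018 = 0.038884.
u_3 = 0.038884 × 0.681 + 0.018 = 0.044480.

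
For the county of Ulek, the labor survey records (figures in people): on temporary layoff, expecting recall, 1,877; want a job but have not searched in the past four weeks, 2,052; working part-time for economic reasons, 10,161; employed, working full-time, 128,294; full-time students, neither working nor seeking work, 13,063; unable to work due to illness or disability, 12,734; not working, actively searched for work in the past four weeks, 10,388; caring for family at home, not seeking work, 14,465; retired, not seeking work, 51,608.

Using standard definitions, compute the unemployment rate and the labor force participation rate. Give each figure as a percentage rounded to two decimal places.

Employed = 10,161 + 128,294 = 138,455 (anyone who worked, including part-time for economic reasons, counts as employed).
Unemployed = 1,877 + 10,388 = 12,265 (jobless and actively searching, or on temporary layoff).
Labor force = 138,455 + 12,265 = 150,720.
Not in labor force = 2,052 + 13,063 + 12,734 + 14,465 + 51,608 = 93,922 (those not working and not actively searching are outside the labor force — including those who want a job but have given up searching).
Civilian working-age population = 150,720 + 93,922 = 244,642.
Unemployment rate = 12,265 / 150,720 = 8.14%.
Labor force participation rate = 150,720 / 244,642 = 61.61%.

Unemployment rate ≈ 8.14%; labor force participation rate ≈ 61.61%.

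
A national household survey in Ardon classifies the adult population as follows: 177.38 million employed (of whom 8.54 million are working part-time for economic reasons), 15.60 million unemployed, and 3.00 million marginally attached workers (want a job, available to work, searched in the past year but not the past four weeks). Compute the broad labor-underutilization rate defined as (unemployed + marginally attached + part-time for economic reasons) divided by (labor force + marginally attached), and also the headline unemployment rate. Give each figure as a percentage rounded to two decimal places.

Broad underutilization rate ≈ 13.85%; headline unemployment rate ≈ 8.08%.

Labor force = 177.38 + 15.60 = 192.98 million.
Numerator = 15.60 + 3.00 + 8.54 = 27.14 million.
Denominator = 192.98 + 3.00 = 195.98 million.
Broad rate = 27.14 / 195.98 = 13.85%.
Headline unemployment rate = 15.60 / 192.98 = 8.08%.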